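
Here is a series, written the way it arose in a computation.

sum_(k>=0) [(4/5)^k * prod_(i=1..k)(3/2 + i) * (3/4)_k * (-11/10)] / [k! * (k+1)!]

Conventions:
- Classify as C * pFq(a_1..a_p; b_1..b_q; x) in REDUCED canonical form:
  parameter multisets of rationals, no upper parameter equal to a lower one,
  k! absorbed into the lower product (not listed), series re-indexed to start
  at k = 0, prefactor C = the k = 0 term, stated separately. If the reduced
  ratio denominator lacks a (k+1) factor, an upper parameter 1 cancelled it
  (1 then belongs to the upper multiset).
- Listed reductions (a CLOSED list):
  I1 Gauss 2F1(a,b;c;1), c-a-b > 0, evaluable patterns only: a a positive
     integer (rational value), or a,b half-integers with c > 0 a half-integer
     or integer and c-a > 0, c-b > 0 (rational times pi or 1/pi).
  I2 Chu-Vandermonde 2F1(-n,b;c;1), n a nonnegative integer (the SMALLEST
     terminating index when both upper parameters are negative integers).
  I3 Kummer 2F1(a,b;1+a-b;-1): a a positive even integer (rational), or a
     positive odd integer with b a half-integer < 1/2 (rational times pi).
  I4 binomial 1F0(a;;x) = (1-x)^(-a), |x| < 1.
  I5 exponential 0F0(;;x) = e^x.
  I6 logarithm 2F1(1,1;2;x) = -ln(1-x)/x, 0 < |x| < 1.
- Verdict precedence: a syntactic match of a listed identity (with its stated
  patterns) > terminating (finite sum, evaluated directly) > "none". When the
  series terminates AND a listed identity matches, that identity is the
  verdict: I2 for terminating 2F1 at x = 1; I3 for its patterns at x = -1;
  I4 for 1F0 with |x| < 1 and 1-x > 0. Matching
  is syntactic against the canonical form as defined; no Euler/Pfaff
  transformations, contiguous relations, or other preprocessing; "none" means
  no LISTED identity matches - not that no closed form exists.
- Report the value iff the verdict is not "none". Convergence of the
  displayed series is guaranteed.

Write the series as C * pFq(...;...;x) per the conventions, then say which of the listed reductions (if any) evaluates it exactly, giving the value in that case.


x = 4/5 here; the reduced form reads 2F1, upper {3/4, 5/2}, lower {2}, C = -11/10. Verdict: none. No listed pattern accepts 2F1(3/4, 5/2; 2; 4/5).

Structural cue: t_0 = -11/10 here, and the running product (prefactor -11/10) telescopes to a rising factorial.
Term ratio: r(k) = (4/5) * (k+3/4) (k+5/2) / [(k+2) (k+1)] - rational; roots negated = parameters, x = (4/5), C = -11/10.


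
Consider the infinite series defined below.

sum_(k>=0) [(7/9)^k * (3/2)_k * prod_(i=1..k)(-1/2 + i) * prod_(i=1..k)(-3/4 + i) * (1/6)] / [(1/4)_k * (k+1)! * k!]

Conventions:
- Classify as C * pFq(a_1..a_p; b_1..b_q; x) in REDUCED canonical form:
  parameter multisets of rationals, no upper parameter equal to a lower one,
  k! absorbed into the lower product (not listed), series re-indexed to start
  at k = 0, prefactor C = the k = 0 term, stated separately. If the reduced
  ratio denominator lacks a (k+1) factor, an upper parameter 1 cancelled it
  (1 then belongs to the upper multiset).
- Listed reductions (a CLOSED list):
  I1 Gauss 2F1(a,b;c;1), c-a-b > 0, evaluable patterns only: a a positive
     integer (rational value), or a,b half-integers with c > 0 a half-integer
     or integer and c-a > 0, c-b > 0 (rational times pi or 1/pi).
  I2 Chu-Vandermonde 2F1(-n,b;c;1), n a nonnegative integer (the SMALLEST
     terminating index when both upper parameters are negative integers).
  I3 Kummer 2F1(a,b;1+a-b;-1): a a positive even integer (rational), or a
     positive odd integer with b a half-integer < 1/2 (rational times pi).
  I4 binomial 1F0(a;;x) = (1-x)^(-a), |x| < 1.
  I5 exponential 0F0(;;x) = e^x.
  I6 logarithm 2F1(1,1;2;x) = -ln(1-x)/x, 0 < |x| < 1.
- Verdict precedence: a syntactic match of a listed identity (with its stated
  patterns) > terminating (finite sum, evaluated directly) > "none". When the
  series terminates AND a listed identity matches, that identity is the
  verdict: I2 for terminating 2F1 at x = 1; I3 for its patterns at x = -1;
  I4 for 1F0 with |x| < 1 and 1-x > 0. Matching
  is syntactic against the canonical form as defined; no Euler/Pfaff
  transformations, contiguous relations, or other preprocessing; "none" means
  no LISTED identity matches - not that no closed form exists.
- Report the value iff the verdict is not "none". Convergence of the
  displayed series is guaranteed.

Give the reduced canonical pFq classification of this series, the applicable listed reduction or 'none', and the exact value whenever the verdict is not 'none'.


At argument 7/9: a 2F1 with upper {1/2, 3/2}, lower {2}, scaled by C = 1/6. Verdict: no listed reduction: x = 7/9 and upper {1/2, 3/2} fail every I1-I6 pattern.

Key observation: from the first term 1/6: the parameter 1/4 appears in both the upper and lower lists and cancels.
Step ratio: r(k) = (7/9) * (k+1/2) (k+3/2) / [(k+2) (k+1)] - poly over poly, x = (7/9) from leading terms; C = 1/6 at k = 0.


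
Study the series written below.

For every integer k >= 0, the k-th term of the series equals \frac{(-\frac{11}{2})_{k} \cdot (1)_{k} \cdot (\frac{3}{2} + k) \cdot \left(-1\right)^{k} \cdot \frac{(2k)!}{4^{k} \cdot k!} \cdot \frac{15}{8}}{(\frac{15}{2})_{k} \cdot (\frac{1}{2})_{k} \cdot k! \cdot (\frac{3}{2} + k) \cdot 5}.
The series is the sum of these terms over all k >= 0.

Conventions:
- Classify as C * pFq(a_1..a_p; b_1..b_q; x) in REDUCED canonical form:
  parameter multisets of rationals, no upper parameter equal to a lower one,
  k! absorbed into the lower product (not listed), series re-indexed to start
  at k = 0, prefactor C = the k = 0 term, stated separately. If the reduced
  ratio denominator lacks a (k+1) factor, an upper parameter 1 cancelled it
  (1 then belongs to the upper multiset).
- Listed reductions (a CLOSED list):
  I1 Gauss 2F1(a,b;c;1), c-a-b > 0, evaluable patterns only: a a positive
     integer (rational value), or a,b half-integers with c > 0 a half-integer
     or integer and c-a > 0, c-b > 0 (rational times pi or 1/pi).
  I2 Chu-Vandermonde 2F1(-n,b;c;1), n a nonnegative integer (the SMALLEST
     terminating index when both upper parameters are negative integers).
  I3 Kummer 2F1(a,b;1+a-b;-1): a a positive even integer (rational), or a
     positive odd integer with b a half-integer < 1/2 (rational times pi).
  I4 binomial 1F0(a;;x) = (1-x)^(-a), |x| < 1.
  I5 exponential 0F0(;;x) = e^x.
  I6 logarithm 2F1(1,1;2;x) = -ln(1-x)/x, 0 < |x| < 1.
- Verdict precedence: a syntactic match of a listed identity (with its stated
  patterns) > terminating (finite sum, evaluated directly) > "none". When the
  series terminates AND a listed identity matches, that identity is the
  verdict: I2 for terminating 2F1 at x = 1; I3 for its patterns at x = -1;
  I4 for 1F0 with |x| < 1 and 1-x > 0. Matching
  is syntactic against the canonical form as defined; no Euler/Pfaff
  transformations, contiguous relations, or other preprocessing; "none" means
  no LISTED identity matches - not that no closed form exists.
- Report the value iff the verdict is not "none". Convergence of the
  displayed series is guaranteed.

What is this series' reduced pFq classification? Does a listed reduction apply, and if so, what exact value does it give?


Reduced: x = -1, 2F1, upper = {-\frac{11}{2}, 1}, lower = {\frac{15}{2}}, C = \frac{3}{8}. Verdict (x = -1): Kummer (I3) applies (x = -1; c = \frac{15}{2} equals 1+a-b for upper {-\frac{11}{2}, 1}: listed pattern). Its exact value is \frac{9009}{32768} \cdot \pi.

Structural cue: from the first term \frac{3}{8}: the constant factors (C = 3/8) combine into one prefactor.
Step ratio: r(k) = -1 * (k-\frac{11}{2}) (k+1) / [(k+\frac{15}{2}) (k+1)] - rational in k. x = -1; t_0 = \frac{3}{8}; negate the roots.


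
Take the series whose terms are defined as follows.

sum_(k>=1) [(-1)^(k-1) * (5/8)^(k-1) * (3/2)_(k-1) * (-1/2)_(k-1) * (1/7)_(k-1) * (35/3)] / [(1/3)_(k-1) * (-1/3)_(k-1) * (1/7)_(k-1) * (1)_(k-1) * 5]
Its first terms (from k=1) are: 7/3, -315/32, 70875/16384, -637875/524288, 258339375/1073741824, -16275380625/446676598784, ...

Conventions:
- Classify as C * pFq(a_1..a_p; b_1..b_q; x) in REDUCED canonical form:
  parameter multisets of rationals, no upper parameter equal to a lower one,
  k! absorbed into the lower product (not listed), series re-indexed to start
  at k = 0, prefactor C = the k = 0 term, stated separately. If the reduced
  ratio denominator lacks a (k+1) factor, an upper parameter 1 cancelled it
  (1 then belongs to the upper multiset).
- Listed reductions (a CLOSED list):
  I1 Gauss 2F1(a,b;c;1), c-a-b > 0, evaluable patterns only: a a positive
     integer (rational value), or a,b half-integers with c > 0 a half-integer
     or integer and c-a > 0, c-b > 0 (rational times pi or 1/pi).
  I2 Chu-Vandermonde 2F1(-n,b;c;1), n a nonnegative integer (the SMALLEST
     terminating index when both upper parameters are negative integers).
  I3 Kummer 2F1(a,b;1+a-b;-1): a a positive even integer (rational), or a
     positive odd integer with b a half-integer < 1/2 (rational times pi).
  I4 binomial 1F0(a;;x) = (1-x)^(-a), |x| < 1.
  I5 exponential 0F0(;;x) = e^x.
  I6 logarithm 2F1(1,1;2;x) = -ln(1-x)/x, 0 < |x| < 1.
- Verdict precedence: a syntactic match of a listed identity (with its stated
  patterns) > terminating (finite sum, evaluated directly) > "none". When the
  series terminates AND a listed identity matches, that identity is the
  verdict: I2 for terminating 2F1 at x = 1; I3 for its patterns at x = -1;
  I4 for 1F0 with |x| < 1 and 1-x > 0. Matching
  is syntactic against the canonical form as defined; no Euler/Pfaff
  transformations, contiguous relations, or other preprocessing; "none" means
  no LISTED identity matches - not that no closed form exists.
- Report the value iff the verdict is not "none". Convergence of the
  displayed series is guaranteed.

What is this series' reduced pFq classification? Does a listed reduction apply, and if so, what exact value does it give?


First insight: t_0 = 7/3 here, and the parameter 1/7 appears in both the upper and lower lists and cancels.
Step ratio: r(k) = (-5/8) * (k-1/2) (k+3/2) / [(k-1/3) (k+1/3) (k+1)] - poly over poly, x = (-5/8) from leading terms; C = 7/3 at k = 0.

Prefactor 7/3, argument -5/8: 2F2 with upper {-1/2, 3/2} over lower {-1/3, 1/3}. Verdict: none - at argument -5/8 the multisets {-1/2, 3/2} ; {-1/3, 1/3} match no listed identity.


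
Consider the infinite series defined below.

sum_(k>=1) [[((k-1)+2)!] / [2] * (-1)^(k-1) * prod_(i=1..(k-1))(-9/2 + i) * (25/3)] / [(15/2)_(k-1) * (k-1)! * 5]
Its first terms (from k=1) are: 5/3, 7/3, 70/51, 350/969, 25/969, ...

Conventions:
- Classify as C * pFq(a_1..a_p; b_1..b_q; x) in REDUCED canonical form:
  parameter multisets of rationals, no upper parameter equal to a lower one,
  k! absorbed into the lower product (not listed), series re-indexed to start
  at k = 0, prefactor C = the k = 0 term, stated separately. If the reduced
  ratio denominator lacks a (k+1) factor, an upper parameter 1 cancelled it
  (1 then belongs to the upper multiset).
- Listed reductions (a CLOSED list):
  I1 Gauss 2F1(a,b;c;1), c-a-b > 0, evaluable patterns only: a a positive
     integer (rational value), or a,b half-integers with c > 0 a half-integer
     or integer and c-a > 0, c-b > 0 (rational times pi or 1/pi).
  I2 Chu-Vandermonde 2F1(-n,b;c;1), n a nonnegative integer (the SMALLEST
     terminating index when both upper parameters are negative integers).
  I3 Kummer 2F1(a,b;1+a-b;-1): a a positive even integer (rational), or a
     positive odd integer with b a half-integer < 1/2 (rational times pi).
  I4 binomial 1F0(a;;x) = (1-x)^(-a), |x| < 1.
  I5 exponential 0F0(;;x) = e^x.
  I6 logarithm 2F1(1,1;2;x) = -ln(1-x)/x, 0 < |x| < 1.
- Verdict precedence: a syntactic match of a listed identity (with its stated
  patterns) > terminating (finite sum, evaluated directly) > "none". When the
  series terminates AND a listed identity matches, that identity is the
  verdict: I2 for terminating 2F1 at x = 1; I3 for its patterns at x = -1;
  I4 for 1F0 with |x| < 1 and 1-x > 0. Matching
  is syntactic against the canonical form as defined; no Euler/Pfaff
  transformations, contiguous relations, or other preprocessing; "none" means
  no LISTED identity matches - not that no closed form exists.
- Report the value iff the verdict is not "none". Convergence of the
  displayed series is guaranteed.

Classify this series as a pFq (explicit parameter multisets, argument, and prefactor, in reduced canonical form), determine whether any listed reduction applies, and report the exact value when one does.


The series (x = -1) is 2F1: upper {-7/2, 3}, lower {15/2}, prefactor 5/3. Verdict (x = -1): Kummer (I3) applies (x = -1; c = 15/2 equals 1+a-b for upper {-7/2, 3}: listed pattern). Sum: (15015/8192) * pi.

Key observation: with t_0 = 5/3, the running product (C = 5/3, x = -1) telescopes to a rising factorial.
Adjacent-term ratio: r(k) = (-1) * (k-7/2) (k+3) / [(k+15/2) (k+1)] - rational; roots negated = parameters, x = (-1), C = 5/3.


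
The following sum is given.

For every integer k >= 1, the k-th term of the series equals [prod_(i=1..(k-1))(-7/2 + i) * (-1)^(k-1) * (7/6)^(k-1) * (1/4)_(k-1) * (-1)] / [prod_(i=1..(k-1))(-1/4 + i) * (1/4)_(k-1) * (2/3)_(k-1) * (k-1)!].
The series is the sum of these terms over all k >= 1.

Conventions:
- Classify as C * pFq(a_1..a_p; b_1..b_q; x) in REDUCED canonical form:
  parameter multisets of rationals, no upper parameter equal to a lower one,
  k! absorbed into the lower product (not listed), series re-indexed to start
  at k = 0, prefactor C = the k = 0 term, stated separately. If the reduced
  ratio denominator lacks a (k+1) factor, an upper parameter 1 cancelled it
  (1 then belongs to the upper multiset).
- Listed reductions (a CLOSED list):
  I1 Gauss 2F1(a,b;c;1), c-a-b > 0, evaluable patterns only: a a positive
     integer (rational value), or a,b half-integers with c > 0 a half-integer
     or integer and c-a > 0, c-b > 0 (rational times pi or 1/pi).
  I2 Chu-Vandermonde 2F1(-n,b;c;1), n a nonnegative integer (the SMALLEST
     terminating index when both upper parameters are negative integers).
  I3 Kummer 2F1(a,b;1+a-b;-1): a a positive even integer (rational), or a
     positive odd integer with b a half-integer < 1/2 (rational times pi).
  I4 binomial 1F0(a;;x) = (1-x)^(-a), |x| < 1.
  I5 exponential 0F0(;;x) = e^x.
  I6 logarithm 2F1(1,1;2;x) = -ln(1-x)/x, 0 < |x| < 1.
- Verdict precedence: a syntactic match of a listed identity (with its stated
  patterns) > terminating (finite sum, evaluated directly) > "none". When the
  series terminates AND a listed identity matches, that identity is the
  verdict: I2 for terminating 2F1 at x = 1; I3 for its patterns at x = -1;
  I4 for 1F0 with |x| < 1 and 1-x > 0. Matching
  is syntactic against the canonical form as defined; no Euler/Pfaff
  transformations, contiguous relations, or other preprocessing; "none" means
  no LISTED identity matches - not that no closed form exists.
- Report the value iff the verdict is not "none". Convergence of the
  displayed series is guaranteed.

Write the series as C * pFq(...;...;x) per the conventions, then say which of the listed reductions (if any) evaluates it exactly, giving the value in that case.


Prefactor -1, argument -7/6: 1F2 with upper {-5/2} over lower {2/3, 3/4}. Verdict: none - this 1F2 at x = -7/6 matches no listed pattern, and upper {-5/2} holds no stopper.

Structural cue: from the first term -1: the parameter 1/4 appears in both the upper and lower lists and cancels.
Term ratio: r(k) = (-7/6) * (k-5/2) / [(k+2/3) (k+3/4) (k+1)] - rational in k, leading ratio (-7/6); with t_0 = -1, classification follows.


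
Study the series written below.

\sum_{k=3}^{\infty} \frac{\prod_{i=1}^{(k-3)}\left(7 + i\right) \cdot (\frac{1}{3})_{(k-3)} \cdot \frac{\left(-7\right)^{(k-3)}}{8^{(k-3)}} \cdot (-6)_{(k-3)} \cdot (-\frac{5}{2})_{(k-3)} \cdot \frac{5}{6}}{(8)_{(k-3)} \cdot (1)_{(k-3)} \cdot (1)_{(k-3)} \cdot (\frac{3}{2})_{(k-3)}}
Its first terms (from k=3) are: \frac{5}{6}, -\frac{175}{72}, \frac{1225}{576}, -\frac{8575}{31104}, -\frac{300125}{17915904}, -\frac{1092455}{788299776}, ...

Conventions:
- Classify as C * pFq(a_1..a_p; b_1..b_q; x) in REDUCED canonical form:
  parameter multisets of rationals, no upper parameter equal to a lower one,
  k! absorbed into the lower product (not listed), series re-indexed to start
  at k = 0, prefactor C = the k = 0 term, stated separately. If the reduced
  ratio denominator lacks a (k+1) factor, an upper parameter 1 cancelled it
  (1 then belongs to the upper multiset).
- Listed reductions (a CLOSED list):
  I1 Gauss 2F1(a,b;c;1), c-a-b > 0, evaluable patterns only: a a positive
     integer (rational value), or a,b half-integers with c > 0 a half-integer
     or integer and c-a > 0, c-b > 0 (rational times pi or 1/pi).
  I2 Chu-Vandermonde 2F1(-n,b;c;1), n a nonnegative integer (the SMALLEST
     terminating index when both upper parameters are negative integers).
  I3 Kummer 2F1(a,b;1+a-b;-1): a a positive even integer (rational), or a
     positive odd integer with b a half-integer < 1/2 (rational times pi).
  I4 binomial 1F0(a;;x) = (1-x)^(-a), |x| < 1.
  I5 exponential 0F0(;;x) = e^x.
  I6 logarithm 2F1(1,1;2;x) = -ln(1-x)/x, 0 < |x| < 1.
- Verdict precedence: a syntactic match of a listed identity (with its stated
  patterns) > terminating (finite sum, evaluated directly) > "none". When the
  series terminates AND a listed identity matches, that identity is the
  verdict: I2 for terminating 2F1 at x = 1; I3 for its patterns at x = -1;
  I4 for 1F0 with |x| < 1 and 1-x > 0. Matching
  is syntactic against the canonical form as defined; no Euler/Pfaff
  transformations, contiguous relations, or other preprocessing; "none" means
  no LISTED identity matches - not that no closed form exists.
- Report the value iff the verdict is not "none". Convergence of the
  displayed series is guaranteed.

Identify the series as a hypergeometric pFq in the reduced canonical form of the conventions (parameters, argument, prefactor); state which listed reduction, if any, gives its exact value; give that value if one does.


Classification (C = \frac{5}{6}): 3F2 with upper {-6, -\frac{5}{2}, \frac{1}{3}}, lower {1, \frac{3}{2}}, argument x = -\frac{7}{8}. Verdict: terminating - no listed pattern fits, but -6 in the upper list cuts the series at k = 6; direct evaluation. Value: \frac{911806975}{3869835264}.

The tell: t_0 being \frac{5}{6}, the two geometric factors (prefactor 5/6) combine into one argument.
Consecutive-term ratio: r(k) = -\frac{7}{8} * (k-6) (k-\frac{5}{2}) (k+\frac{1}{3}) / [(k+1) (k+\frac{3}{2}) (k+1)] ; factor over Q: parameters, x = -\frac{7}{8}, and C = \frac{5}{6}.


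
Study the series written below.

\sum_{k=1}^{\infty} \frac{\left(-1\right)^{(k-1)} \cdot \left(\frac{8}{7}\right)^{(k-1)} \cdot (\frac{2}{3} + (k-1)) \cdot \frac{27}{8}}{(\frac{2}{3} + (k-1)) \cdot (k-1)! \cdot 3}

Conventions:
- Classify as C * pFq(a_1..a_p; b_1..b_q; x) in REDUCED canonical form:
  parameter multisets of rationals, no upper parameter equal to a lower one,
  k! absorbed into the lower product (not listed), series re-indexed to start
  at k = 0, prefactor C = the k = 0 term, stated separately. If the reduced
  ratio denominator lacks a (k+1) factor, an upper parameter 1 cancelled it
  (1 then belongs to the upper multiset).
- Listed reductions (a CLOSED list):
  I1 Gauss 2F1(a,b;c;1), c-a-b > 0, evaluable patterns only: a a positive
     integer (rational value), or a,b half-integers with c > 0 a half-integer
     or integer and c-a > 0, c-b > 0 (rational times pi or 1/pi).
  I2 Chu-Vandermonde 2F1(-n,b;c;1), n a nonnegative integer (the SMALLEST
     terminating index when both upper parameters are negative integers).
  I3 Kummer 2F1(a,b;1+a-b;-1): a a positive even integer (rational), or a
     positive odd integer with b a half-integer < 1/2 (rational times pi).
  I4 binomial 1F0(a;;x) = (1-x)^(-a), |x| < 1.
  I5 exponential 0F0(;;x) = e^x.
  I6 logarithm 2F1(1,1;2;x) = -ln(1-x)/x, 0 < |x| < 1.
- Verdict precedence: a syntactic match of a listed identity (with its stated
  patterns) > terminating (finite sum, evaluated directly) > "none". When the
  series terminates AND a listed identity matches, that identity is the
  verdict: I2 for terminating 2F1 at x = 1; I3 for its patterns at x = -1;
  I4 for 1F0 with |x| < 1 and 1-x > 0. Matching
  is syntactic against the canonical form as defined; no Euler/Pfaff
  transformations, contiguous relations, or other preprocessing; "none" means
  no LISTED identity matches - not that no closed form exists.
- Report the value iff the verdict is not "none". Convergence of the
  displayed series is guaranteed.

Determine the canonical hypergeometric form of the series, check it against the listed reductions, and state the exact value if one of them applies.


Classification (C = \frac{9}{8}): 0F0 with upper {-}, lower {-}, argument x = -\frac{8}{7}. Verdict: the exponential series (I5) matches (the 0F0 exponential series at x = -\frac{8}{7}). Sum: \frac{9}{8} \cdot e^{-\frac{8}{7}}.

Structural cue: t_0 being \frac{9}{8}, the constant factors (C = 9/8) combine into one prefactor.
Term ratio: r(k) = -\frac{8}{7} * 1 / [(k+1)] - rational in k. x = -\frac{8}{7}; t_0 = \frac{9}{8}; negate the roots.


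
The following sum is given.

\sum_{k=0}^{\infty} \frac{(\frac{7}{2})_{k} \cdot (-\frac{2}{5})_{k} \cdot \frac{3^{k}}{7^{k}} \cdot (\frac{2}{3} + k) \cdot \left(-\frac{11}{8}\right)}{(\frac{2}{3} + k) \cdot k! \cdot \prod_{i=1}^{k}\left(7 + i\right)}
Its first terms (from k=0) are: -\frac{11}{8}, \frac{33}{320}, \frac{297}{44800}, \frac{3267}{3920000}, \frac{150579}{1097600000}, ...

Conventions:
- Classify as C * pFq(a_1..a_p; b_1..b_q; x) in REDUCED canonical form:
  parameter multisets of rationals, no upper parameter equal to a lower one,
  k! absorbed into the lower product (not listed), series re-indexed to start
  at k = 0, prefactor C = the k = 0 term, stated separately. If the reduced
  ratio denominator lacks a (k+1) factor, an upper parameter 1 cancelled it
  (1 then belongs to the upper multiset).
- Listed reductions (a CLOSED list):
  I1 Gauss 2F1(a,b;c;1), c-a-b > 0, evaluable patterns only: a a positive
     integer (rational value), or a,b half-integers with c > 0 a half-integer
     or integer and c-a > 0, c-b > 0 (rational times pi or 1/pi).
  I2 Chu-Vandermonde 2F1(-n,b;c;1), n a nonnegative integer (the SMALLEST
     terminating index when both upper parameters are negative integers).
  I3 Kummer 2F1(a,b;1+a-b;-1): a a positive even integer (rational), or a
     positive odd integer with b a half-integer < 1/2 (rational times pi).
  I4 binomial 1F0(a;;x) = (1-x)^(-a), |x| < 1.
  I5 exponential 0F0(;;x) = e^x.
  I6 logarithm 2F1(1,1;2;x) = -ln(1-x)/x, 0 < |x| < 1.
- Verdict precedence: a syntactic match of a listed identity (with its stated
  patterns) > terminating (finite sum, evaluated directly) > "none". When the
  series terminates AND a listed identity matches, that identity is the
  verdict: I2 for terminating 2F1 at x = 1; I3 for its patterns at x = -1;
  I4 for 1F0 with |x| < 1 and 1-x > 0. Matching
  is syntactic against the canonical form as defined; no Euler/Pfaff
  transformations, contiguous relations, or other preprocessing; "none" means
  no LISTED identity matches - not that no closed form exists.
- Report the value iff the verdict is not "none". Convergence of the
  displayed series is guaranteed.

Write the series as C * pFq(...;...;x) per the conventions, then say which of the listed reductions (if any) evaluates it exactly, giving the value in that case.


Reduced: x = \frac{3}{7}, 2F1, upper = {-\frac{2}{5}, \frac{7}{2}}, lower = {8}, C = -\frac{11}{8}. Verdict: none. A 2F1 with upper {-\frac{2}{5}, \frac{7}{2}} fits none of I1-I6 at x = \frac{3}{7}; the sum runs forever.

Structural cue: t_0 being -\frac{11}{8}, the lower running product (C = -11/8) is a rising factorial.
Adjacent-term ratio: r(k) = \frac{3}{7} * (k-\frac{2}{5}) (k+\frac{7}{2}) / [(k+8) (k+1)] - rational in k. x = \frac{3}{7}; t_0 = -\frac{11}{8}; negate the roots.


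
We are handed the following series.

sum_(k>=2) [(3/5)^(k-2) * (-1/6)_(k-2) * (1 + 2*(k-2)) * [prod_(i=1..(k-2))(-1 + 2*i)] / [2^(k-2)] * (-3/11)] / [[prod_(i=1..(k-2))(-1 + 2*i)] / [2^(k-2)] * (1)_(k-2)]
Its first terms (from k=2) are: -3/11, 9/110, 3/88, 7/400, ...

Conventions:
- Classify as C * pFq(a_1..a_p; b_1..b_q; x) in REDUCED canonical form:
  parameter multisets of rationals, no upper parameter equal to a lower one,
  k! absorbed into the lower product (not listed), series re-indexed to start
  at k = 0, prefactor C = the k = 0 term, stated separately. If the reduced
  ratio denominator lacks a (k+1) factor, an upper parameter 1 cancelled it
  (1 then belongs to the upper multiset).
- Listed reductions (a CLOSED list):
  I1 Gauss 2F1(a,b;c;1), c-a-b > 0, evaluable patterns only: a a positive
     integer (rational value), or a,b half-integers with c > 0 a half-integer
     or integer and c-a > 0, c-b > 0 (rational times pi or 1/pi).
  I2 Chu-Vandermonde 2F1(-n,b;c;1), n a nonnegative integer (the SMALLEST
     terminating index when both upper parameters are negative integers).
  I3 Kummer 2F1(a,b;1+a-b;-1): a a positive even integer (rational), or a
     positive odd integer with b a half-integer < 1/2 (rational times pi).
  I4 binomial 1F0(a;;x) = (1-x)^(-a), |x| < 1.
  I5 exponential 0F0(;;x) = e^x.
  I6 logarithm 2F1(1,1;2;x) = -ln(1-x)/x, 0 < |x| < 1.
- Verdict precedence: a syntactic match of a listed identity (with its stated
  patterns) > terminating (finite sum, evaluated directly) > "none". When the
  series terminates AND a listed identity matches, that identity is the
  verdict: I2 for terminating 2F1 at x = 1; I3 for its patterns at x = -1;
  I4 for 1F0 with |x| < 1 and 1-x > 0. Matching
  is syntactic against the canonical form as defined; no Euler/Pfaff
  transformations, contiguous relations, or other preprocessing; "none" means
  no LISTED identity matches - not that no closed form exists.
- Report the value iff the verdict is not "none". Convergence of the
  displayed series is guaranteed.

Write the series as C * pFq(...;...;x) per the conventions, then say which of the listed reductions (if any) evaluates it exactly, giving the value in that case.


Reduced: x = 3/5, 2F1, upper = {-1/6, 3/2}, lower = {1/2}, C = -3/11. Verdict: none. Every listed pattern misses the 2F1 form at 3/5, upper {-1/6, 3/2}.

The tell: t_0 being -3/11, the lower odd product (C = -3/11, x = 3/5) is 2^k (1/2)_k.
Term ratio: r(k) = (3/5) * (k-1/6) (k+3/2) / [(k+1/2) (k+1)] - rational in k, leading ratio (3/5); with t_0 = -3/11, classification follows.


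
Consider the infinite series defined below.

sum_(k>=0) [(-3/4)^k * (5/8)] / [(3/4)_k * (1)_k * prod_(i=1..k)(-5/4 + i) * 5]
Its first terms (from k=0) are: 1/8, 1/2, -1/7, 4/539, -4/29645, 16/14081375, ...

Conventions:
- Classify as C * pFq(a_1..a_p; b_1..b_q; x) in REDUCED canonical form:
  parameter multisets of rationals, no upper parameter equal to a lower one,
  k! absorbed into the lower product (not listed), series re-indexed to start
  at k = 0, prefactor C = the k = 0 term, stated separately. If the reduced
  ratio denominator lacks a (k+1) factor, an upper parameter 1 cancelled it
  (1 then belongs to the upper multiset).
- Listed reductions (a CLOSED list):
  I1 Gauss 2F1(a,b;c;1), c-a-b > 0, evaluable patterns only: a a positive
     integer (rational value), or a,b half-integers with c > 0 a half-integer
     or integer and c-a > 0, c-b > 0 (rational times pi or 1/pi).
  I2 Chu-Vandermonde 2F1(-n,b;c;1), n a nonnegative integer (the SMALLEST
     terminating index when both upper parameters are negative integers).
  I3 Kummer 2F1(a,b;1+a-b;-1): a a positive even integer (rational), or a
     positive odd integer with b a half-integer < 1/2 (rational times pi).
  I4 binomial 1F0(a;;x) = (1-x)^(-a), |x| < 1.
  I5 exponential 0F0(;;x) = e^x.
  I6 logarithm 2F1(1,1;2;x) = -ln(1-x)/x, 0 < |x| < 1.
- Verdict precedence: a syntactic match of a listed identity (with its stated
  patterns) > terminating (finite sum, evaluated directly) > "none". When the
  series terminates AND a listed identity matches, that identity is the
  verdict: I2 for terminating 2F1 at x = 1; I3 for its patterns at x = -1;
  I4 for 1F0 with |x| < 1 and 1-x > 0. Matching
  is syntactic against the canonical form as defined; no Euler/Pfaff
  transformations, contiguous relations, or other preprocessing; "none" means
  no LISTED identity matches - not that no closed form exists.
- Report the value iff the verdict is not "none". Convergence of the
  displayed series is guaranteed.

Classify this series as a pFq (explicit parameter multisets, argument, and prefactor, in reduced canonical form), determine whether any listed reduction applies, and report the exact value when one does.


This is 1/8 * 0F2(-; -1/4, 3/4; -3/4) in reduced canonical form. Verdict: none. A 0F2 with upper {-} fits none of I1-I6 at x = -3/4; the sum runs forever.

Key observation: x = (-3/4) and the lower running product (C = 1/8, x = -3/4) is a rising factorial.
Step ratio: r(k) = (-3/4) * 1 / [(k-1/4) (k+3/4) (k+1)] ; factor over Q: parameters, x = (-3/4), and C = 1/8.


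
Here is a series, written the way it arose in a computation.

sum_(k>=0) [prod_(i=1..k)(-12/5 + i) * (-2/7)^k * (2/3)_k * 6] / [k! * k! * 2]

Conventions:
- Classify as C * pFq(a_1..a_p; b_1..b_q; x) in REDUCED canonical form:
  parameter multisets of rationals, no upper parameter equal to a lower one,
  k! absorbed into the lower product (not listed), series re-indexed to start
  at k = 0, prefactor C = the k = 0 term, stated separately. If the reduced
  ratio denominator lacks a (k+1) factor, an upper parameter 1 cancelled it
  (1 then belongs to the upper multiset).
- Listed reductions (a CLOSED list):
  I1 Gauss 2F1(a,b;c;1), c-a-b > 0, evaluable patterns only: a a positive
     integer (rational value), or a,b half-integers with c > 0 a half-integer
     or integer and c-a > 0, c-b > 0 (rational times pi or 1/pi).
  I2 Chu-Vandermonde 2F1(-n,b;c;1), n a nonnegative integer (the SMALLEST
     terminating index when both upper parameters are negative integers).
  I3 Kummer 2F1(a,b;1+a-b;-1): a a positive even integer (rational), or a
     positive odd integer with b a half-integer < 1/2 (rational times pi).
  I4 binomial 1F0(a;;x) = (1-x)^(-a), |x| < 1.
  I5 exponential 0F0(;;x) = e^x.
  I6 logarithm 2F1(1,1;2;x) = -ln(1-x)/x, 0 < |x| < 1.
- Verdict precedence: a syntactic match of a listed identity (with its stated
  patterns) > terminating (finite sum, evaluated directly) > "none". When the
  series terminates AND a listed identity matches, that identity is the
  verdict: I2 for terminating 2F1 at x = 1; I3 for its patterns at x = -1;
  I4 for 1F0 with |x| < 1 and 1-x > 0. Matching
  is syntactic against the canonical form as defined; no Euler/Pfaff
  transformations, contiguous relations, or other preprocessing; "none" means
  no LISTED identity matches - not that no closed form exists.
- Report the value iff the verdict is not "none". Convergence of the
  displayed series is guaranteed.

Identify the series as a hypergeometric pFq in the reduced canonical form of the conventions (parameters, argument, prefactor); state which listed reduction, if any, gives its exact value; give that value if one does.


Reduced: x = -2/7, 2F1, upper = {-7/5, 2/3}, lower = {1}, C = 3. Verdict: none. No listed pattern accepts 2F1(-7/5, 2/3; 1; -2/7).

The tell: x = (-2/7) and the running product (prefactor 3) telescopes to a rising factorial.
Adjacent-term ratio: r(k) = (-2/7) * (k-7/5) (k+2/3) / [(k+1) (k+1)] - rational in k, leading ratio (-2/7); with t_0 = 3, classification follows.


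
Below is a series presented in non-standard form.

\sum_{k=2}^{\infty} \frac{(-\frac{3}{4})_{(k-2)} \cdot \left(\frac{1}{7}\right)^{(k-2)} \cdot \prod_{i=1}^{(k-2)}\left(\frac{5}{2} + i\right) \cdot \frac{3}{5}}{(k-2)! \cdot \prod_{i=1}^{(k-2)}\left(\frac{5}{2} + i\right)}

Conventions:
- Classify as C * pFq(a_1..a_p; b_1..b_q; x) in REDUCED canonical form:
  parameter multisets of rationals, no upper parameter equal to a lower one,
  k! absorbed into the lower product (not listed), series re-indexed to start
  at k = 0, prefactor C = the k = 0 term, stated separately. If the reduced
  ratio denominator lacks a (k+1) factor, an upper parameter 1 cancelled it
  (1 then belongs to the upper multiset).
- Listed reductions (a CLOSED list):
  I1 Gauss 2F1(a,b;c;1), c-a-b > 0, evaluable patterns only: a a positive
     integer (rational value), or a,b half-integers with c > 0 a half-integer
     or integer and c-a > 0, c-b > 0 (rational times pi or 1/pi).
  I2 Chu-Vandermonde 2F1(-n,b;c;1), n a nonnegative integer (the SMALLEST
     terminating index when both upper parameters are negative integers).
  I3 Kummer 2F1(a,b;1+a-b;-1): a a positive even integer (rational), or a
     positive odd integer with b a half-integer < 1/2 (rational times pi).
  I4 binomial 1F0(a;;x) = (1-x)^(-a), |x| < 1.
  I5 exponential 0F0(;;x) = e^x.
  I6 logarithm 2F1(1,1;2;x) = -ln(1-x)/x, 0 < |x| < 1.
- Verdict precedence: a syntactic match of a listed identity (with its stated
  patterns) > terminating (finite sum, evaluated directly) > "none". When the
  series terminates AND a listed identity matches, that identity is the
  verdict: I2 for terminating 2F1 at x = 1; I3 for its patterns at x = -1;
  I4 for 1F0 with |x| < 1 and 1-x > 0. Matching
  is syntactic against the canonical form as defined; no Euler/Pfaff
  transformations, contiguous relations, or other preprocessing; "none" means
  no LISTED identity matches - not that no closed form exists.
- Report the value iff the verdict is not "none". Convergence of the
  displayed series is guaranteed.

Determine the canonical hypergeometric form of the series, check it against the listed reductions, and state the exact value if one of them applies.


At argument \frac{1}{7}: a 1F0 with upper {-\frac{3}{4}}, lower {-}, scaled by C = \frac{3}{5}. Verdict: the binomial series (I4) fires (the 1F0 binomial series: exponent 3/4, x = \frac{1}{7}). Exact value: \frac{3}{5} \cdot \left(\frac{6}{7}\right)^{\frac{3}{4}}.

Key observation: with t_0 = \frac{3}{5}, the running product (C = 3/5, x = 1/7) telescopes to a rising factorial.
Term ratio: r(k) = \frac{1}{7} * (k-\frac{3}{4}) / [(k+1)] - rational; roots negated = parameters, x = \frac{1}{7}, C = \frac{3}{5}.


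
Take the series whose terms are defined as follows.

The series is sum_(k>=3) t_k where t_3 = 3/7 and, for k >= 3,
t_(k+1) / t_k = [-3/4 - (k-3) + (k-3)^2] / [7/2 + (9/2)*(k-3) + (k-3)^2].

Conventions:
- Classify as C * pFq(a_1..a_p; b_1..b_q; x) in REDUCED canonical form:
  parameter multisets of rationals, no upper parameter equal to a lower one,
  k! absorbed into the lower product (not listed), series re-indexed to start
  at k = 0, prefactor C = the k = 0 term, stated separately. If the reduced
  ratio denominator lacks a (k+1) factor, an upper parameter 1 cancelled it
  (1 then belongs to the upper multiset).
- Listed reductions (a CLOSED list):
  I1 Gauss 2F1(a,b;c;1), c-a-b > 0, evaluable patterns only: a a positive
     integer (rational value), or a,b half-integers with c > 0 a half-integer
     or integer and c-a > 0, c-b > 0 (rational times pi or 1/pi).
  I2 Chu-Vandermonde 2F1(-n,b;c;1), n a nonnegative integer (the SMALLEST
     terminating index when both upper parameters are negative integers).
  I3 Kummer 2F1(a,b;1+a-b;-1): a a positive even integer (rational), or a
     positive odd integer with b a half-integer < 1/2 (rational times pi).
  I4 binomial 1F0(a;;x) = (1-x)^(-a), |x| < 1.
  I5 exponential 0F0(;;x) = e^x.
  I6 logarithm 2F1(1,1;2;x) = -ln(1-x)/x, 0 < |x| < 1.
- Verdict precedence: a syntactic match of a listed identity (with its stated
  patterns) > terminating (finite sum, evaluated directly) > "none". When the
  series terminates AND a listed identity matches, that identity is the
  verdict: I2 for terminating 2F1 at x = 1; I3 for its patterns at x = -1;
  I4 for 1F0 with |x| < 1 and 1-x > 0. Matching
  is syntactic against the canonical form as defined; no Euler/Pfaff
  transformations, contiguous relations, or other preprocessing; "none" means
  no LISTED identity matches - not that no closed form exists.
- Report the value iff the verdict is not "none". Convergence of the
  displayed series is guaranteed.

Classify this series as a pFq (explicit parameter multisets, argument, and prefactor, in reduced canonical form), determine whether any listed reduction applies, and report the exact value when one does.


Classification (C = 3/7): 2F1 with upper {-3/2, 1/2}, lower {7/2}, argument x = 1. Verdict: Gauss (I1, half-integer pattern) fires (x = 1; upper {-3/2, 1/2} half-integers, c = 7/2 in the evaluable pattern). Sum: (225/2048) * pi.

First insight: t_0 being 3/7, the expanded ratio factors over Q; C = 3/7, roots give parameters.
Term ratio: r(k) = 1 * (k-3/2) (k+1/2) / [(k+7/2) (k+1)] ; factor over Q: parameters, x = 1, and C = 3/7.


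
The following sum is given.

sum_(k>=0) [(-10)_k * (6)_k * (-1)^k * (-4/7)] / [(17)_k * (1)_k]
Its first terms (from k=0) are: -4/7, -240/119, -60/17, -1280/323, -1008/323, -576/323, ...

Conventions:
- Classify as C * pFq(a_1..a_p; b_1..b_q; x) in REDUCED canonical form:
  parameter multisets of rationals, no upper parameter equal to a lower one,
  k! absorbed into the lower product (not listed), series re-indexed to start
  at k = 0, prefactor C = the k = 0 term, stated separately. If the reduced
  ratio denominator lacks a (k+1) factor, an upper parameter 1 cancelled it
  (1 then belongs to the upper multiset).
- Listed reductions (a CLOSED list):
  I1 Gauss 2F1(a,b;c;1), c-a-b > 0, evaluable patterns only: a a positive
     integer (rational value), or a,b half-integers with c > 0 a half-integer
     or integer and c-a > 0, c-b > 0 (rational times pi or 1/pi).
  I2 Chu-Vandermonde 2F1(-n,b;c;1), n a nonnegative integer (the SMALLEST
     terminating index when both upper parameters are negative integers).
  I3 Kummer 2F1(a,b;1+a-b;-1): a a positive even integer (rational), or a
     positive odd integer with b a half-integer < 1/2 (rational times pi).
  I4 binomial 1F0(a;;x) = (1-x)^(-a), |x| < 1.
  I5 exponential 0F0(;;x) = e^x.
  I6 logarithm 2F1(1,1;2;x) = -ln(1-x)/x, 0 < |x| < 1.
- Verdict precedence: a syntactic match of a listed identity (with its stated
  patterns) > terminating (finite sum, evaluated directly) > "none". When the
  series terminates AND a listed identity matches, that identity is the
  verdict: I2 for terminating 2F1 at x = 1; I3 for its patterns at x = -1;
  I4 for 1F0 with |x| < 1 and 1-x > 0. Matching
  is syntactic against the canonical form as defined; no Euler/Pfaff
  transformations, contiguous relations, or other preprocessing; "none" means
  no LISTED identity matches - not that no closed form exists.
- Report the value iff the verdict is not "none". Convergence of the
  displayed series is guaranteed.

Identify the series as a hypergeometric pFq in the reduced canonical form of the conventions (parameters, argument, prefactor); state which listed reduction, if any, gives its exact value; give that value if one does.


Reduced: x = -1, 2F1, upper = {-10, 6}, lower = {17}, C = -4/7. Verdict: the Kummer evaluation I3 applies (x = -1; c = 17 equals 1+a-b for upper {-10, 6}: listed pattern). Hence: -16.

Structural cue: t_0 = -4/7 here, and (1)_k (prefactor -4/7) is k! itself.
Consecutive-term ratio: r(k) = (-1) * (k-10) (k+6) / [(k+17) (k+1)] - rational in k, leading ratio (-1); with t_0 = -4/7, classification follows.


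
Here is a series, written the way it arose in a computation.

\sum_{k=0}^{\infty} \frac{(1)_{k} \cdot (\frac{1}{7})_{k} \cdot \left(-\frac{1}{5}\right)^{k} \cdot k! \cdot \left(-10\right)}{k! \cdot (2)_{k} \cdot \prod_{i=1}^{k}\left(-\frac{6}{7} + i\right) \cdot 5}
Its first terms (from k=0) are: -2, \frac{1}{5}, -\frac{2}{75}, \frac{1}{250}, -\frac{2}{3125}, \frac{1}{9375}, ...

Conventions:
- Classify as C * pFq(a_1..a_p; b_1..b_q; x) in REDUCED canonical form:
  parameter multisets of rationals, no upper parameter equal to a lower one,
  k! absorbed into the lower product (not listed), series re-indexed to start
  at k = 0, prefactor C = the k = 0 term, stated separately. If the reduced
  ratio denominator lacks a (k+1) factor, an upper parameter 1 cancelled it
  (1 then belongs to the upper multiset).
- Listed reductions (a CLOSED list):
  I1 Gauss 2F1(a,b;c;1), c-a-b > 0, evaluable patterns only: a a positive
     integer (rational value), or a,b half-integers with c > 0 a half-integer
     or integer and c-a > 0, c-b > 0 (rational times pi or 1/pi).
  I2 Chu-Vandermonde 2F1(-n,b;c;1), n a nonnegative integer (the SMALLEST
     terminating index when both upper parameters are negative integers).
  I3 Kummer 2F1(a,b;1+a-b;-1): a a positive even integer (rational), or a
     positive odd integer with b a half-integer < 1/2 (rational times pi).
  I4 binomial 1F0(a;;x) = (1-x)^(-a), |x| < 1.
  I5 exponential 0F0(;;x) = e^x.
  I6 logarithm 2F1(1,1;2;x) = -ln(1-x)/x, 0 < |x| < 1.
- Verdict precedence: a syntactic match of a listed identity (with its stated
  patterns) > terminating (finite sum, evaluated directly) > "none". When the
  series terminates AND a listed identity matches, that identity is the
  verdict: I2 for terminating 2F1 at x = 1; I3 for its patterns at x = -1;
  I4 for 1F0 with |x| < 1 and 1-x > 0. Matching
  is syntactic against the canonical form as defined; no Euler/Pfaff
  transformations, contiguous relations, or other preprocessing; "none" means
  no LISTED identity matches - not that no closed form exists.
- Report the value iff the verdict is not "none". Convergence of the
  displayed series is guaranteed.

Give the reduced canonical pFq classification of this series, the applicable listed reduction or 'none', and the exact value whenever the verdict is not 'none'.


First insight: with t_0 = -2, the factorial ratio (C = -2) (k+a-1)!/(a-1)! is a rising factorial (a)_k.
Consecutive-term ratio: r(k) = -\frac{1}{5} * (k+1) (k+1) / [(k+2) (k+1)] ; factor over Q: parameters, x = -\frac{1}{5}, and C = -2.

With C = -2: the canonical form is 2F1(1, 1; 2; -\frac{1}{5}). Verdict (x = -\frac{1}{5}): the logarithmic series (I6) applies (the logarithm: parameters (1,1;2), x = -\frac{1}{5}). Value: \left(-10\right) \cdot \ln\left(\frac{6}{5}\right).
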